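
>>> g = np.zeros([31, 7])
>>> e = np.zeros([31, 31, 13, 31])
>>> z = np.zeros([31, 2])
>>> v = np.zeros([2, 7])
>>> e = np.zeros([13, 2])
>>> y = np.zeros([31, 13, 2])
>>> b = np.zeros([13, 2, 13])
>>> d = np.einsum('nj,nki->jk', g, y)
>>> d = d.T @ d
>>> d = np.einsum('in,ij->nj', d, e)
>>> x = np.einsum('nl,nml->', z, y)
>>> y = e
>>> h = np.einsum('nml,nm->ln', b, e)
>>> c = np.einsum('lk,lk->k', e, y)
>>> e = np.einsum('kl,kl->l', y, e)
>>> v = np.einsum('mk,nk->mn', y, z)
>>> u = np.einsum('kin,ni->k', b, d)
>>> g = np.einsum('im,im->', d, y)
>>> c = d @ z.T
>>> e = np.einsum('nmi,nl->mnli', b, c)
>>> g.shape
()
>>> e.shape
(2, 13, 31, 13)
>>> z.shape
(31, 2)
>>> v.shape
(13, 31)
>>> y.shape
(13, 2)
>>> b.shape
(13, 2, 13)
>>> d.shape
(13, 2)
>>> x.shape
()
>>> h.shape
(13, 13)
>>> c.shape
(13, 31)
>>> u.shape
(13,)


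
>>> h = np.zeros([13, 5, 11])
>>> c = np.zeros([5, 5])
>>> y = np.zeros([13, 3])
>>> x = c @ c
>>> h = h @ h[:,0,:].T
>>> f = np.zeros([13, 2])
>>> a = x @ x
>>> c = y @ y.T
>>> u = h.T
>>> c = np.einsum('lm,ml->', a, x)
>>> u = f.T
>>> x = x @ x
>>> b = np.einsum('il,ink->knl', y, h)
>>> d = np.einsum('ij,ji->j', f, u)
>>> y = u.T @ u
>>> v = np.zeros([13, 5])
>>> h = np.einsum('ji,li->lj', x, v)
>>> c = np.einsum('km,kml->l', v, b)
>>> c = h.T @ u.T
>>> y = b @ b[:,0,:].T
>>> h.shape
(13, 5)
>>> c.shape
(5, 2)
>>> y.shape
(13, 5, 13)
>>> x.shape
(5, 5)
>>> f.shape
(13, 2)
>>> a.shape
(5, 5)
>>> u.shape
(2, 13)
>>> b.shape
(13, 5, 3)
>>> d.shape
(2,)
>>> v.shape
(13, 5)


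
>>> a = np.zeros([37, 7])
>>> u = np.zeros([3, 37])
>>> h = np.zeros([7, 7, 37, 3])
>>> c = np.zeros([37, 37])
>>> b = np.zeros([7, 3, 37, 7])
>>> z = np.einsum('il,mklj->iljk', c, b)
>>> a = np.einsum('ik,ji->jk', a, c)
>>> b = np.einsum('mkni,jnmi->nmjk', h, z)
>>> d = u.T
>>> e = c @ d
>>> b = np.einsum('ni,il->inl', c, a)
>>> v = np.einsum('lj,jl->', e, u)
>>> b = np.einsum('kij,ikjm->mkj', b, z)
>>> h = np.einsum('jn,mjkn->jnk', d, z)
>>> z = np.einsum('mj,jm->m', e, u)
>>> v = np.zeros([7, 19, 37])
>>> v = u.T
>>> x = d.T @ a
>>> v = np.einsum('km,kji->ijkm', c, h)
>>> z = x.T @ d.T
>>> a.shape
(37, 7)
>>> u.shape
(3, 37)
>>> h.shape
(37, 3, 7)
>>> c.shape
(37, 37)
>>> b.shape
(3, 37, 7)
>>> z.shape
(7, 37)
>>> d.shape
(37, 3)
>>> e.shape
(37, 3)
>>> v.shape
(7, 3, 37, 37)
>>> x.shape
(3, 7)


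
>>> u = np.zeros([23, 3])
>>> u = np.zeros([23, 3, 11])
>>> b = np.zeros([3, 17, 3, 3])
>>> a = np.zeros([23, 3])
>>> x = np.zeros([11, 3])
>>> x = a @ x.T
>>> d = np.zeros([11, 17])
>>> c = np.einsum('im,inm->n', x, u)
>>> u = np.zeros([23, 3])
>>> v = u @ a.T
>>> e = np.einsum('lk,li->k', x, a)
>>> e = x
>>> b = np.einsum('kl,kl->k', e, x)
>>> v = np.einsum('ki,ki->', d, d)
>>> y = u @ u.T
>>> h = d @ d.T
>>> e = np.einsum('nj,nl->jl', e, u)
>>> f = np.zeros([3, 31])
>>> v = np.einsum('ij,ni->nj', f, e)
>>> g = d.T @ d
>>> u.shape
(23, 3)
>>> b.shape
(23,)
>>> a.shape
(23, 3)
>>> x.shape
(23, 11)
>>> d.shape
(11, 17)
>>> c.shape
(3,)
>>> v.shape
(11, 31)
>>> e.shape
(11, 3)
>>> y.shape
(23, 23)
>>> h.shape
(11, 11)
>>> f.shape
(3, 31)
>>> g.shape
(17, 17)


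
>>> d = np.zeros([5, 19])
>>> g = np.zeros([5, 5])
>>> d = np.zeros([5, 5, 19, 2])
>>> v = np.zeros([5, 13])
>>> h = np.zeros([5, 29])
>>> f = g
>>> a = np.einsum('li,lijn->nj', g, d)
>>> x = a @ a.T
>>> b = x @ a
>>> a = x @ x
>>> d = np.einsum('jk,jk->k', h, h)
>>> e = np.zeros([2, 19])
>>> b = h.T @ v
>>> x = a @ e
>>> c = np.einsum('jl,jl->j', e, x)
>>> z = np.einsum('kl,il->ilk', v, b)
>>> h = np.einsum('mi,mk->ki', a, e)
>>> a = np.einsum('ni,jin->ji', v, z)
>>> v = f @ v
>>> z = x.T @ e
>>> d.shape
(29,)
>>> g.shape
(5, 5)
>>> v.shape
(5, 13)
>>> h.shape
(19, 2)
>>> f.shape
(5, 5)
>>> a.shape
(29, 13)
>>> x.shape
(2, 19)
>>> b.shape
(29, 13)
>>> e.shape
(2, 19)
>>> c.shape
(2,)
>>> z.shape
(19, 19)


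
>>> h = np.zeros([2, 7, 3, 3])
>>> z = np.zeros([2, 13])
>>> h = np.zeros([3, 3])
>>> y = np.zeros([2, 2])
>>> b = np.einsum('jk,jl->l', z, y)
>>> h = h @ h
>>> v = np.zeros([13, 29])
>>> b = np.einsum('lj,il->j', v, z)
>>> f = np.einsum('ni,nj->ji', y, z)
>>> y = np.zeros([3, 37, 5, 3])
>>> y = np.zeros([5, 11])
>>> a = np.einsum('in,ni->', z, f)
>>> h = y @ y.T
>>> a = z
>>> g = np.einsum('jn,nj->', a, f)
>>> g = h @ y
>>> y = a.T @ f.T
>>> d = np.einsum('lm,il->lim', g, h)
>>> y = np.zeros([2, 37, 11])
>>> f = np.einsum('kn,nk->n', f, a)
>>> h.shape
(5, 5)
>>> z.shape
(2, 13)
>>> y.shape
(2, 37, 11)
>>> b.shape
(29,)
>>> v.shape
(13, 29)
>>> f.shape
(2,)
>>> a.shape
(2, 13)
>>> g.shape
(5, 11)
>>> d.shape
(5, 5, 11)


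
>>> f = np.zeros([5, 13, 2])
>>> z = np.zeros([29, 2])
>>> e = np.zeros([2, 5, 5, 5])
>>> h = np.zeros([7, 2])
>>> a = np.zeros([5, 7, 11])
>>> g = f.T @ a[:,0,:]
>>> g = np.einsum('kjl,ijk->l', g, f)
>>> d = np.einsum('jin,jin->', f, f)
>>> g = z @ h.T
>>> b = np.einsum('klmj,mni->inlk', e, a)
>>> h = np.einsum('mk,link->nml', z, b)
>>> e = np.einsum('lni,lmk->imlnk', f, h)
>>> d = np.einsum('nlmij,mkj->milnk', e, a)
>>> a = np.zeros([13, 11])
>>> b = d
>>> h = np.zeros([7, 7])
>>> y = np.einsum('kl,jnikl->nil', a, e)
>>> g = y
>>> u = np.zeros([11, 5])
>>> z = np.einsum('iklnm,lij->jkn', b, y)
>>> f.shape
(5, 13, 2)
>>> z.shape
(11, 13, 2)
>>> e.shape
(2, 29, 5, 13, 11)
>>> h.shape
(7, 7)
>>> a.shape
(13, 11)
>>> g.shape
(29, 5, 11)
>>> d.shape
(5, 13, 29, 2, 7)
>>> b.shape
(5, 13, 29, 2, 7)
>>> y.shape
(29, 5, 11)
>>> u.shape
(11, 5)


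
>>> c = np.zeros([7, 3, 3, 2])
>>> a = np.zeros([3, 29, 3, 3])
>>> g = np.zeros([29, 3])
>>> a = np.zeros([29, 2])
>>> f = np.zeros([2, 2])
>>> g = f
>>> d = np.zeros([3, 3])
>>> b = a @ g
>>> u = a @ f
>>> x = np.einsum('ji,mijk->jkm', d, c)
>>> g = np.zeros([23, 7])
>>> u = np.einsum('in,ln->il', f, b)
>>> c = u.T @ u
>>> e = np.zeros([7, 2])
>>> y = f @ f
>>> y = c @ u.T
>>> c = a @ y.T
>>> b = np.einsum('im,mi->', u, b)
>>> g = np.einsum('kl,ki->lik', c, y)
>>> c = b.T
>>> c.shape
()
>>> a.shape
(29, 2)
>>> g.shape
(29, 2, 29)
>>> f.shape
(2, 2)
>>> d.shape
(3, 3)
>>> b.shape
()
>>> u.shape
(2, 29)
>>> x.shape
(3, 2, 7)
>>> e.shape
(7, 2)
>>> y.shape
(29, 2)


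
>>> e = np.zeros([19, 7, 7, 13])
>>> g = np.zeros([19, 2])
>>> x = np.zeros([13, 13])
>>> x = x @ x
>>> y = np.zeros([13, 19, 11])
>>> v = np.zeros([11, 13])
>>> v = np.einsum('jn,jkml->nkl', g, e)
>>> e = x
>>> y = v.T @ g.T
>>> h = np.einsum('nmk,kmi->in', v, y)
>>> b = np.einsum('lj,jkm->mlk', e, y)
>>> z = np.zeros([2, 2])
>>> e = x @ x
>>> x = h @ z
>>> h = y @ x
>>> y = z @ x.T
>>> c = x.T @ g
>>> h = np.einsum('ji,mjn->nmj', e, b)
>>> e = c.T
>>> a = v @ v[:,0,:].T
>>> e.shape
(2, 2)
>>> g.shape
(19, 2)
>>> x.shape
(19, 2)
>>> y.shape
(2, 19)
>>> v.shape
(2, 7, 13)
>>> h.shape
(7, 19, 13)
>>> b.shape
(19, 13, 7)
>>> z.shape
(2, 2)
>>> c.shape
(2, 2)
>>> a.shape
(2, 7, 2)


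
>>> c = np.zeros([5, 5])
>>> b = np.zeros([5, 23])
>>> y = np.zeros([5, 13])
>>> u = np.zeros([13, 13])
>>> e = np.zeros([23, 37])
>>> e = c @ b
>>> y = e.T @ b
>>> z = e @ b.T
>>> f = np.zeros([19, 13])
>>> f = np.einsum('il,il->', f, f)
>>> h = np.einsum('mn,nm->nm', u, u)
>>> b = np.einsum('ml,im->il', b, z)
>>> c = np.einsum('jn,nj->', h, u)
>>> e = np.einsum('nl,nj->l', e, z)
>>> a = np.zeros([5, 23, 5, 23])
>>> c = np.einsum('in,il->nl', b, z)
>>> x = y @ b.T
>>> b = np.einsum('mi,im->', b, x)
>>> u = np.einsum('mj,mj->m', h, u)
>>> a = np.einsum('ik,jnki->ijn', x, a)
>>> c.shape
(23, 5)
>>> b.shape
()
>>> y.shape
(23, 23)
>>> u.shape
(13,)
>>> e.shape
(23,)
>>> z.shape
(5, 5)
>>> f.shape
()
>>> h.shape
(13, 13)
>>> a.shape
(23, 5, 23)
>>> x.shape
(23, 5)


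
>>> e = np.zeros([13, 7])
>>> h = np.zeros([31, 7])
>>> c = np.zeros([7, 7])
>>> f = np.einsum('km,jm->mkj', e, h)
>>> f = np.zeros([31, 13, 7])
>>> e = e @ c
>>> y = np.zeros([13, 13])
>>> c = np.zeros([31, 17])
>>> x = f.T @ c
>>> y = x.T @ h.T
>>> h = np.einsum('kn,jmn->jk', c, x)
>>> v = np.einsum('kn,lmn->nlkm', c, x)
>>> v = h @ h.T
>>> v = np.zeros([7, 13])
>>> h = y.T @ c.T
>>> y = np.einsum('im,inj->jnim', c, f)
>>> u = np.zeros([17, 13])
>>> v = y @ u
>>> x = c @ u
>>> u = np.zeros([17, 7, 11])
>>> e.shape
(13, 7)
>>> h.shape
(31, 13, 31)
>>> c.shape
(31, 17)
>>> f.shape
(31, 13, 7)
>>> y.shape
(7, 13, 31, 17)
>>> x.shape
(31, 13)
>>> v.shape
(7, 13, 31, 13)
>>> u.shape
(17, 7, 11)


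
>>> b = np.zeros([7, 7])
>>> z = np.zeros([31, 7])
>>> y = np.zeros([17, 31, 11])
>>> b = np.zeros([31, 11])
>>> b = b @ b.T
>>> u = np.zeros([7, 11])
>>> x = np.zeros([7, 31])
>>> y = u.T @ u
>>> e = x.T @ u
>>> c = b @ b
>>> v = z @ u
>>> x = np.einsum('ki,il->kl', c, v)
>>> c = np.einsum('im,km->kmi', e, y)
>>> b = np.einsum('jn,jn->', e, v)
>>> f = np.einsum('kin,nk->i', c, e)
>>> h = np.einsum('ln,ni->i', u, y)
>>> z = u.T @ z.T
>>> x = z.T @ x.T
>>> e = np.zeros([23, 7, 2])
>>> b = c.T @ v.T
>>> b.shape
(31, 11, 31)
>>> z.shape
(11, 31)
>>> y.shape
(11, 11)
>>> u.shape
(7, 11)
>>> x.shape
(31, 31)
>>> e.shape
(23, 7, 2)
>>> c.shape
(11, 11, 31)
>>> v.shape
(31, 11)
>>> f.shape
(11,)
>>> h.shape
(11,)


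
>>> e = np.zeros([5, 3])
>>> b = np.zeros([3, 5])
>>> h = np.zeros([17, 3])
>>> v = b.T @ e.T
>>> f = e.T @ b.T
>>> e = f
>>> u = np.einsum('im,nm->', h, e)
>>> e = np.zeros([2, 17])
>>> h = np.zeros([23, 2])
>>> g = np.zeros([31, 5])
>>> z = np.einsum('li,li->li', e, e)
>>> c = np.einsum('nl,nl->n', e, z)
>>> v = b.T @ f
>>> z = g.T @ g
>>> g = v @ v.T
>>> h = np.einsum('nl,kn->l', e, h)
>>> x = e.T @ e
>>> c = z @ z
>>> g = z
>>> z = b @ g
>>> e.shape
(2, 17)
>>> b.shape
(3, 5)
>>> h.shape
(17,)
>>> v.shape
(5, 3)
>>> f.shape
(3, 3)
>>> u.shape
()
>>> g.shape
(5, 5)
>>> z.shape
(3, 5)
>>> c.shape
(5, 5)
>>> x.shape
(17, 17)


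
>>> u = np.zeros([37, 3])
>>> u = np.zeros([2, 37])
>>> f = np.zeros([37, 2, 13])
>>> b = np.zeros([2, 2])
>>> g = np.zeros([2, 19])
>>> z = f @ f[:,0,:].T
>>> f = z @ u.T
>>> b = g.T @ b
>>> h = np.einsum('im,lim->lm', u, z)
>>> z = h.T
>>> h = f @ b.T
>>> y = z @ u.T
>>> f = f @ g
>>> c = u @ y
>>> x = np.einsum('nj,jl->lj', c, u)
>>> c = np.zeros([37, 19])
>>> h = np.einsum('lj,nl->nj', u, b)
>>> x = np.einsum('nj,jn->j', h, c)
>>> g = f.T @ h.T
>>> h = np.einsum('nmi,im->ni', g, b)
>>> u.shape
(2, 37)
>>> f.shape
(37, 2, 19)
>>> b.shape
(19, 2)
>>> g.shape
(19, 2, 19)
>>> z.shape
(37, 37)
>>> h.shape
(19, 19)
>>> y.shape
(37, 2)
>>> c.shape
(37, 19)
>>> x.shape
(37,)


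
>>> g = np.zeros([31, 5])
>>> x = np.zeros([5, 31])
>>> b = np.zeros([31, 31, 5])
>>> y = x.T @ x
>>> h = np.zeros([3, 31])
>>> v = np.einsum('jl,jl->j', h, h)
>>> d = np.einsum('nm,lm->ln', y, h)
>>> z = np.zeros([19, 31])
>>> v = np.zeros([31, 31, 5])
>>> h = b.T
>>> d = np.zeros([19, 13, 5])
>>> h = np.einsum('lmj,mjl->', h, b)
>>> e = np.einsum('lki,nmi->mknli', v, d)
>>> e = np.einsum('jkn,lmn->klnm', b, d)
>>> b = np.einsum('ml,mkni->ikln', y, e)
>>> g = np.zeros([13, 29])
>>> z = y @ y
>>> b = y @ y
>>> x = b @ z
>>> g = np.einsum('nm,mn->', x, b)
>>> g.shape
()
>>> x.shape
(31, 31)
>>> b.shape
(31, 31)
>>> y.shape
(31, 31)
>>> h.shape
()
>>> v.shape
(31, 31, 5)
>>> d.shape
(19, 13, 5)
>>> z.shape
(31, 31)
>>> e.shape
(31, 19, 5, 13)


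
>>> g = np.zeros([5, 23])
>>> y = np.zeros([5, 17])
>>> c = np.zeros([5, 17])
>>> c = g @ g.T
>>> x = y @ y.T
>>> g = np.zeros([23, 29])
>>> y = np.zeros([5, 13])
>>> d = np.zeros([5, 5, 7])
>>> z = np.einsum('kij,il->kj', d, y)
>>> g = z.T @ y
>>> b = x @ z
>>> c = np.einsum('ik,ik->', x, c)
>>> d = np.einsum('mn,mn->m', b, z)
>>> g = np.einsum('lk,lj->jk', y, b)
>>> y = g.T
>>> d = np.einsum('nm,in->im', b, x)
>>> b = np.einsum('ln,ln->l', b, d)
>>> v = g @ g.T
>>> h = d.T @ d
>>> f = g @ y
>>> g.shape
(7, 13)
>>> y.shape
(13, 7)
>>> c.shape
()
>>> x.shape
(5, 5)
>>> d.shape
(5, 7)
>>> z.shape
(5, 7)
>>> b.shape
(5,)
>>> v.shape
(7, 7)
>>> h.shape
(7, 7)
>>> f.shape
(7, 7)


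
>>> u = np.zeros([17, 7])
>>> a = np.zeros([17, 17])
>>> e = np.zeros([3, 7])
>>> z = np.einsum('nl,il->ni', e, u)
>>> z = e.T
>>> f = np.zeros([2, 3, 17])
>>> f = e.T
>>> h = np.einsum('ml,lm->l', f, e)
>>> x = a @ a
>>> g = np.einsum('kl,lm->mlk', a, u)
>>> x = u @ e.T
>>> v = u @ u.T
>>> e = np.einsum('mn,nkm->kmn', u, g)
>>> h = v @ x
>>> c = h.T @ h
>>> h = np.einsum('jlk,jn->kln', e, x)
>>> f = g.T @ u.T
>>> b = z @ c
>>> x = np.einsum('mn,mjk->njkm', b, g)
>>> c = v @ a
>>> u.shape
(17, 7)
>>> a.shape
(17, 17)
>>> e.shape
(17, 17, 7)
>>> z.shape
(7, 3)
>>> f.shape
(17, 17, 17)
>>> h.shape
(7, 17, 3)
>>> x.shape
(3, 17, 17, 7)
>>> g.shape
(7, 17, 17)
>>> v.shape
(17, 17)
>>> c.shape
(17, 17)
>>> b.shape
(7, 3)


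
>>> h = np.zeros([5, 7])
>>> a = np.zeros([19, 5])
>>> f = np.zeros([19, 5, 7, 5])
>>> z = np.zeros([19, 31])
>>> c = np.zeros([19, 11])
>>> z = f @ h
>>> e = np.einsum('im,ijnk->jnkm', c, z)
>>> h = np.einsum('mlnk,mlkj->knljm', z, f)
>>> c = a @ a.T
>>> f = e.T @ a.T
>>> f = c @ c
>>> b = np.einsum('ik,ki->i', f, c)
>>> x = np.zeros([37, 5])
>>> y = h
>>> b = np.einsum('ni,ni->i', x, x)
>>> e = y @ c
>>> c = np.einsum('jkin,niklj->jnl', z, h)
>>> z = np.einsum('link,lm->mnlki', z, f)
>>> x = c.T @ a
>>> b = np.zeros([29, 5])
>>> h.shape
(7, 7, 5, 5, 19)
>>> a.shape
(19, 5)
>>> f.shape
(19, 19)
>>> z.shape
(19, 7, 19, 7, 5)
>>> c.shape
(19, 7, 5)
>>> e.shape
(7, 7, 5, 5, 19)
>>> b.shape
(29, 5)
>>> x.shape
(5, 7, 5)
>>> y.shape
(7, 7, 5, 5, 19)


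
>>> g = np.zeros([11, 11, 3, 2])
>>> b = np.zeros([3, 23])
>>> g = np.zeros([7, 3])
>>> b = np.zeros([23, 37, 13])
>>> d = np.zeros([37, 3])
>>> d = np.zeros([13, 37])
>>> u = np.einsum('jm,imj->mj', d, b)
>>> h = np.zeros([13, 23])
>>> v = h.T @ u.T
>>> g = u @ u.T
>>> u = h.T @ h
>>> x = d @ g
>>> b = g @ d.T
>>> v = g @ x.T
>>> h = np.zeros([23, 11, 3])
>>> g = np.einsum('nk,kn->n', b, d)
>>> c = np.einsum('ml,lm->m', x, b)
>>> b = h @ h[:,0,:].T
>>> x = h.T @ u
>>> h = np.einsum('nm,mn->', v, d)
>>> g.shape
(37,)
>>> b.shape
(23, 11, 23)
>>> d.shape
(13, 37)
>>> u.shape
(23, 23)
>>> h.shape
()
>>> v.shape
(37, 13)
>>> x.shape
(3, 11, 23)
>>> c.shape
(13,)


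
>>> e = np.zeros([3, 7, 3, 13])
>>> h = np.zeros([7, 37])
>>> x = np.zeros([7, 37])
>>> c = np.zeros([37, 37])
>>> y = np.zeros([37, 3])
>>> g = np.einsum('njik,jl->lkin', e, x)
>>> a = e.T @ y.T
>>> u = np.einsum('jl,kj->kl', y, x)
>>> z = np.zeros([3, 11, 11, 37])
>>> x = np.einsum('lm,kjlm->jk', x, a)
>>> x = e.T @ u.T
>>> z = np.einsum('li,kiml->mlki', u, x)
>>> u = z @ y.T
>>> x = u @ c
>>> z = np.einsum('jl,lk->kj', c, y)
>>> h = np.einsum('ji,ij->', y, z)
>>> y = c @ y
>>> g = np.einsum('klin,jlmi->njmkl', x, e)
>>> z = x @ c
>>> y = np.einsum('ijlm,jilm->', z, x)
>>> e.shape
(3, 7, 3, 13)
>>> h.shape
()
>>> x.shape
(7, 7, 13, 37)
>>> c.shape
(37, 37)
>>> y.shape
()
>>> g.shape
(37, 3, 3, 7, 7)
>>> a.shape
(13, 3, 7, 37)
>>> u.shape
(7, 7, 13, 37)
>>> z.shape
(7, 7, 13, 37)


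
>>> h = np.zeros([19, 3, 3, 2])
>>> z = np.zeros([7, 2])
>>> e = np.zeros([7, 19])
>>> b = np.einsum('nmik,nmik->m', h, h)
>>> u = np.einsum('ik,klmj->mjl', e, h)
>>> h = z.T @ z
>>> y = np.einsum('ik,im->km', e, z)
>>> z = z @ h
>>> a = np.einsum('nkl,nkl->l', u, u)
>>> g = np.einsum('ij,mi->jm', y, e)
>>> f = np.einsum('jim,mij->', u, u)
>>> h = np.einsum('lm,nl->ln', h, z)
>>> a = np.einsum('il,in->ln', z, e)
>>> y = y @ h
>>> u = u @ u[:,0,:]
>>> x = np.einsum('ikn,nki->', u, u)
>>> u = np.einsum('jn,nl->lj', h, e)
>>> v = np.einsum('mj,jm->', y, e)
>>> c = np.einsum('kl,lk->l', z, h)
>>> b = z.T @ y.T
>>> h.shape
(2, 7)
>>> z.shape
(7, 2)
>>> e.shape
(7, 19)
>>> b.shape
(2, 19)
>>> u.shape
(19, 2)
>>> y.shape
(19, 7)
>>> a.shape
(2, 19)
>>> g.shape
(2, 7)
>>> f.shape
()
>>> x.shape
()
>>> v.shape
()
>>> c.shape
(2,)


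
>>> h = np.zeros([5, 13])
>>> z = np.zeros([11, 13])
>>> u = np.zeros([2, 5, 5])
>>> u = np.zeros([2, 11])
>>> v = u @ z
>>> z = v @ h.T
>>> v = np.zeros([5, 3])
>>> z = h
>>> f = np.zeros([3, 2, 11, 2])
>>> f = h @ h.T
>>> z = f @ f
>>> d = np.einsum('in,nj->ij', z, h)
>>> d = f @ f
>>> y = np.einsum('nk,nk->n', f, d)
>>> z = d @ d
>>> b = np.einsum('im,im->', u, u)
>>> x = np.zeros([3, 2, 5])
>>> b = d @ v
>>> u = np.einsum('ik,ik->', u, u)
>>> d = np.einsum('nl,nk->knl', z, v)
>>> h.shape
(5, 13)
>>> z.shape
(5, 5)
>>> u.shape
()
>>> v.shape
(5, 3)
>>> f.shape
(5, 5)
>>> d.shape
(3, 5, 5)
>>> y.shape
(5,)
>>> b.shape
(5, 3)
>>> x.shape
(3, 2, 5)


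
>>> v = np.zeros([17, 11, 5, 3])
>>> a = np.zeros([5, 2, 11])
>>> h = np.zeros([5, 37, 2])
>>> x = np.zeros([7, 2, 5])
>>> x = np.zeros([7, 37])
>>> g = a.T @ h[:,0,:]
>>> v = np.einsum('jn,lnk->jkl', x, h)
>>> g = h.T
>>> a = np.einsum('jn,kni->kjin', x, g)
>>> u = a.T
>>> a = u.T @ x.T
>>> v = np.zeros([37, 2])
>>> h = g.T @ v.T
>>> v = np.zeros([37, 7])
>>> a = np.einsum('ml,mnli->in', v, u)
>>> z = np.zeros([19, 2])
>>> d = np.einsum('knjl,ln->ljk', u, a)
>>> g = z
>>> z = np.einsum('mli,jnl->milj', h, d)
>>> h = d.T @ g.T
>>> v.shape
(37, 7)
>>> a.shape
(2, 5)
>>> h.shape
(37, 7, 19)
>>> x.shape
(7, 37)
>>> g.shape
(19, 2)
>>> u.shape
(37, 5, 7, 2)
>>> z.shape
(5, 37, 37, 2)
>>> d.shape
(2, 7, 37)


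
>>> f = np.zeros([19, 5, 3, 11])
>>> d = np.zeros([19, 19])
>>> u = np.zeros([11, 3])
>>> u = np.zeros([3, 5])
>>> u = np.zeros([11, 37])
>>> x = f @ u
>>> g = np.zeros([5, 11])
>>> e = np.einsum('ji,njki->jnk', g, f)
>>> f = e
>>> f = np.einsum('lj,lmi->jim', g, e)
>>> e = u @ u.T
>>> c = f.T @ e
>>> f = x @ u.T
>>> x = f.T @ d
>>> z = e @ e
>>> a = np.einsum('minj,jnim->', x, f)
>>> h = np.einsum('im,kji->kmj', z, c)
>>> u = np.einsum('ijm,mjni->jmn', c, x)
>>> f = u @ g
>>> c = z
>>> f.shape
(3, 11, 11)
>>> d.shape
(19, 19)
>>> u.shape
(3, 11, 5)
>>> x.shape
(11, 3, 5, 19)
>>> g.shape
(5, 11)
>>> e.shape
(11, 11)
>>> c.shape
(11, 11)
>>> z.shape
(11, 11)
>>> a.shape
()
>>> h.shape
(19, 11, 3)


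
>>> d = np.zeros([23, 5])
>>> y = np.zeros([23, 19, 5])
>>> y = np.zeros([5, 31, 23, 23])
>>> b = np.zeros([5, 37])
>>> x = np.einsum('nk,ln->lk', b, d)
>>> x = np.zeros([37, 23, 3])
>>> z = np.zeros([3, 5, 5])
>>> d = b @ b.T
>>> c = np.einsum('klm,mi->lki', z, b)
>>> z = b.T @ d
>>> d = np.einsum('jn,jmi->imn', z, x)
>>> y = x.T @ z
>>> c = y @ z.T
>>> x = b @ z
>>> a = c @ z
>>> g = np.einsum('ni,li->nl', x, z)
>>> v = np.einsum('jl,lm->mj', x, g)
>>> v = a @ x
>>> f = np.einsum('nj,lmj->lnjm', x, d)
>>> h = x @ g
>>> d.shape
(3, 23, 5)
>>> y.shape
(3, 23, 5)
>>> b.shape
(5, 37)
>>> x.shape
(5, 5)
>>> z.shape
(37, 5)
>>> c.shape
(3, 23, 37)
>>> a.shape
(3, 23, 5)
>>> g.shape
(5, 37)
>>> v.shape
(3, 23, 5)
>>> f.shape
(3, 5, 5, 23)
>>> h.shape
(5, 37)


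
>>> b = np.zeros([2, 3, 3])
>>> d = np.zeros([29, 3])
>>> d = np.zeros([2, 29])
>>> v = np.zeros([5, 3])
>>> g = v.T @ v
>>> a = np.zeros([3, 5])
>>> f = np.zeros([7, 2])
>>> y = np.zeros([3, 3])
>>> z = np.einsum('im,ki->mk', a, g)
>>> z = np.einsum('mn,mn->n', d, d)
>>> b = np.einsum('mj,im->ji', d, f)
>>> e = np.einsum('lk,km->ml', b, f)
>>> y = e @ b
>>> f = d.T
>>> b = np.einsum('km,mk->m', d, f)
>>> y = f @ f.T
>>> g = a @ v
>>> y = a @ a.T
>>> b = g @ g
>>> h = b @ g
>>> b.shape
(3, 3)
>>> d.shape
(2, 29)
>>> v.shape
(5, 3)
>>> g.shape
(3, 3)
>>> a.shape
(3, 5)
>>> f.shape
(29, 2)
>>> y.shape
(3, 3)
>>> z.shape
(29,)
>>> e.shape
(2, 29)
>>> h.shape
(3, 3)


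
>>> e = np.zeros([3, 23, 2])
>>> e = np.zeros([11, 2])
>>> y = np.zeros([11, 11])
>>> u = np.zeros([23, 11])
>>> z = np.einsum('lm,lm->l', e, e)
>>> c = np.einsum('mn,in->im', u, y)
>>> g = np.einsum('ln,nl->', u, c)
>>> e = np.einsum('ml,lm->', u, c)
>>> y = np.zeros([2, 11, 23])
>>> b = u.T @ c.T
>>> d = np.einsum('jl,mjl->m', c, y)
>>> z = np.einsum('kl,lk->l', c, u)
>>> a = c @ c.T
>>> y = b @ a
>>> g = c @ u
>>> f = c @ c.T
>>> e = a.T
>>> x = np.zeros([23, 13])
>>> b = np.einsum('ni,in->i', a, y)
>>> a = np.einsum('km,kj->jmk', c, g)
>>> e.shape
(11, 11)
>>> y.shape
(11, 11)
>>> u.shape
(23, 11)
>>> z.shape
(23,)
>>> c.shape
(11, 23)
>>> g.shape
(11, 11)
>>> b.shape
(11,)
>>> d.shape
(2,)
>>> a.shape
(11, 23, 11)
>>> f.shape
(11, 11)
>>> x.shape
(23, 13)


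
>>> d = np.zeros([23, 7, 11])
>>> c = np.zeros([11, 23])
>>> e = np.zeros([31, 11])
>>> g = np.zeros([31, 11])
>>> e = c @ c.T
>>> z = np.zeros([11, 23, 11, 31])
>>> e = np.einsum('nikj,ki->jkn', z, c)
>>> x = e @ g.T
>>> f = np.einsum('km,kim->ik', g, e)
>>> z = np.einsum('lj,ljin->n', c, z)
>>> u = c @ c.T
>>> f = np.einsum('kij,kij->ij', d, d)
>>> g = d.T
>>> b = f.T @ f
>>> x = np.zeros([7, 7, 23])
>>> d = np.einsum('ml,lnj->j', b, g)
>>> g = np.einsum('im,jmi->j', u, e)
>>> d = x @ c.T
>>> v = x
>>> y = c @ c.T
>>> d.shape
(7, 7, 11)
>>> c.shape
(11, 23)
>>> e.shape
(31, 11, 11)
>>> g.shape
(31,)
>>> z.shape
(31,)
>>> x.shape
(7, 7, 23)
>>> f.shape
(7, 11)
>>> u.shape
(11, 11)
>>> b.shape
(11, 11)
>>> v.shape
(7, 7, 23)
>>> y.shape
(11, 11)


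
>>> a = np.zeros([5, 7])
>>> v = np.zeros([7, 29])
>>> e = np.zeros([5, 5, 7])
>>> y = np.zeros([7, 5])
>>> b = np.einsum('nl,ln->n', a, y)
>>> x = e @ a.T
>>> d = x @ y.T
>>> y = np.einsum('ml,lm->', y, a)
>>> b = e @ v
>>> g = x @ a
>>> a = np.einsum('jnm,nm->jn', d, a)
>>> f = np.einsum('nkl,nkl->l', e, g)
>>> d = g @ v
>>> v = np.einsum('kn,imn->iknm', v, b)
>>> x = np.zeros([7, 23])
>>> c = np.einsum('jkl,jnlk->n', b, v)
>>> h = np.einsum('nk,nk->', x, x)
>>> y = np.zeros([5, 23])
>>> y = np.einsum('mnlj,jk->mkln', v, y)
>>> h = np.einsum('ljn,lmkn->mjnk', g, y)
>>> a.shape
(5, 5)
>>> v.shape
(5, 7, 29, 5)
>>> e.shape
(5, 5, 7)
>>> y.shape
(5, 23, 29, 7)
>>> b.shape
(5, 5, 29)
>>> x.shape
(7, 23)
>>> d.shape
(5, 5, 29)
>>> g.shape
(5, 5, 7)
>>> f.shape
(7,)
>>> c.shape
(7,)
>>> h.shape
(23, 5, 7, 29)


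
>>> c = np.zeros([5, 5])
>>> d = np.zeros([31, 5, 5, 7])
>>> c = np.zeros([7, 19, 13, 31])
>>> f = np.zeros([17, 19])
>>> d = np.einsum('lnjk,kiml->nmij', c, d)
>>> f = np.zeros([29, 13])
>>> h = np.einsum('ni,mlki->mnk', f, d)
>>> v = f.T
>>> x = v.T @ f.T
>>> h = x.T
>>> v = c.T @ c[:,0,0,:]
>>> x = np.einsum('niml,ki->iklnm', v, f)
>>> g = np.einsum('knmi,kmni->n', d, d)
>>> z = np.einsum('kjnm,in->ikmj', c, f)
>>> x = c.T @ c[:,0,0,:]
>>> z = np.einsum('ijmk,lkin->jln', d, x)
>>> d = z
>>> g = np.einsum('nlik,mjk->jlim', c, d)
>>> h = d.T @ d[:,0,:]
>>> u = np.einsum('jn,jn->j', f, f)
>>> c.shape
(7, 19, 13, 31)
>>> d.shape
(5, 31, 31)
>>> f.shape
(29, 13)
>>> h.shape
(31, 31, 31)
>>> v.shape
(31, 13, 19, 31)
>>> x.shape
(31, 13, 19, 31)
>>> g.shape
(31, 19, 13, 5)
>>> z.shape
(5, 31, 31)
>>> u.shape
(29,)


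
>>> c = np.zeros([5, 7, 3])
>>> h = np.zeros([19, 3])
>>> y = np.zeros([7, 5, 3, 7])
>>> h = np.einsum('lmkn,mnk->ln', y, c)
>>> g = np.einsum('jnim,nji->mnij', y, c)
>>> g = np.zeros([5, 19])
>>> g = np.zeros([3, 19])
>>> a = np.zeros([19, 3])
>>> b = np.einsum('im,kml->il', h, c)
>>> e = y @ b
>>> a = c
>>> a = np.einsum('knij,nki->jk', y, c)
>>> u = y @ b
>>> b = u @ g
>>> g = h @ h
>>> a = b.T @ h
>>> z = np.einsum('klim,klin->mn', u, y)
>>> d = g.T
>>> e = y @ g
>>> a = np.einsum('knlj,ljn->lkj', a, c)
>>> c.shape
(5, 7, 3)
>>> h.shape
(7, 7)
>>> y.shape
(7, 5, 3, 7)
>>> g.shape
(7, 7)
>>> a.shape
(5, 19, 7)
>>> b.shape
(7, 5, 3, 19)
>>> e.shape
(7, 5, 3, 7)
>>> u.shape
(7, 5, 3, 3)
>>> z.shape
(3, 7)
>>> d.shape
(7, 7)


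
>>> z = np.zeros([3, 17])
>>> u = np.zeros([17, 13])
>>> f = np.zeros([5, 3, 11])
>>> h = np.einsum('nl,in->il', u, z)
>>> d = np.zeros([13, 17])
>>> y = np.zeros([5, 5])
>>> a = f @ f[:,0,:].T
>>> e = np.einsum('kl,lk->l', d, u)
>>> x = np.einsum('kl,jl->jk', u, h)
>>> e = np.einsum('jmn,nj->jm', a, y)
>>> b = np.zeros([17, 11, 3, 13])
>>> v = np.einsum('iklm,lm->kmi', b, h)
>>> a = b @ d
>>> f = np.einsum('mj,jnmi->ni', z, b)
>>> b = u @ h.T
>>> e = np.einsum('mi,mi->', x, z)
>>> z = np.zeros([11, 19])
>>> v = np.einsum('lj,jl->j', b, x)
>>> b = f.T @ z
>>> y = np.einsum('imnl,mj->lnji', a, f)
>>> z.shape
(11, 19)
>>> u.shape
(17, 13)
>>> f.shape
(11, 13)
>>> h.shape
(3, 13)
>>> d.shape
(13, 17)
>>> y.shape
(17, 3, 13, 17)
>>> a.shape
(17, 11, 3, 17)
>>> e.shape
()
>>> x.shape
(3, 17)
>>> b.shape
(13, 19)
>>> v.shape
(3,)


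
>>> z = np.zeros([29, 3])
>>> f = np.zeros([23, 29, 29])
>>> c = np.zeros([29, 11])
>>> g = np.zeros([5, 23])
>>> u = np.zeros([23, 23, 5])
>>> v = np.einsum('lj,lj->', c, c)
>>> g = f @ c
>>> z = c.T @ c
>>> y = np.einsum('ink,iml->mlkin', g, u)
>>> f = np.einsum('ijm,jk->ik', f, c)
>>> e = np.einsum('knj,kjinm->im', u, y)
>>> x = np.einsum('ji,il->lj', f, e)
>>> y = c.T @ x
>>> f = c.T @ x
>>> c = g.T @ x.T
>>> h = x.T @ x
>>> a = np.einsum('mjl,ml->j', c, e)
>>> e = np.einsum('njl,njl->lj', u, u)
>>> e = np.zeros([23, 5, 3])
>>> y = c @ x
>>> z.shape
(11, 11)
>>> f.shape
(11, 23)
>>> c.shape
(11, 29, 29)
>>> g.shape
(23, 29, 11)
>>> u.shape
(23, 23, 5)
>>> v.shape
()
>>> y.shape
(11, 29, 23)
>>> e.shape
(23, 5, 3)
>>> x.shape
(29, 23)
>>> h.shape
(23, 23)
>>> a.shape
(29,)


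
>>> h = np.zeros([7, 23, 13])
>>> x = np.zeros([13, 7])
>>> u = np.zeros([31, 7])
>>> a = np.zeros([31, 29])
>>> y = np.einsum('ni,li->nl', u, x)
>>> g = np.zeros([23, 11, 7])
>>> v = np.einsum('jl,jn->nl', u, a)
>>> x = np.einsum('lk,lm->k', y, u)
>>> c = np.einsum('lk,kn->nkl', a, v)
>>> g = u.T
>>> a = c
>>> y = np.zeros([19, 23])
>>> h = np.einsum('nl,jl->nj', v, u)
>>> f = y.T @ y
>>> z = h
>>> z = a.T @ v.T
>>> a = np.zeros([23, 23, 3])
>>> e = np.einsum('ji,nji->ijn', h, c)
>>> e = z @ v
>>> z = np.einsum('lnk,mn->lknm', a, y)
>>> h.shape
(29, 31)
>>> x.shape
(13,)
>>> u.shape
(31, 7)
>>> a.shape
(23, 23, 3)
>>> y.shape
(19, 23)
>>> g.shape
(7, 31)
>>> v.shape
(29, 7)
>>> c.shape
(7, 29, 31)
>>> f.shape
(23, 23)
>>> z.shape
(23, 3, 23, 19)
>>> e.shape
(31, 29, 7)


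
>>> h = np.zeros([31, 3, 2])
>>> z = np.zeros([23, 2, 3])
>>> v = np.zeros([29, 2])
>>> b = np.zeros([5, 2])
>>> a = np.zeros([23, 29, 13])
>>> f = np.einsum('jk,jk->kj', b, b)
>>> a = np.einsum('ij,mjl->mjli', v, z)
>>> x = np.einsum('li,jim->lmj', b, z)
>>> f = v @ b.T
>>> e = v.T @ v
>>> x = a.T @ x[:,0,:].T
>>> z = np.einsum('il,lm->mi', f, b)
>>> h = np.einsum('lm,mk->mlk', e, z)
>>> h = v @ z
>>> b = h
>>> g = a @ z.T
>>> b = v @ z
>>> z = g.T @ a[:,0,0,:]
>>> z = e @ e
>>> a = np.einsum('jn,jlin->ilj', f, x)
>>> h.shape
(29, 29)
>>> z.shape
(2, 2)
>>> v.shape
(29, 2)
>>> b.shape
(29, 29)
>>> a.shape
(2, 3, 29)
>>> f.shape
(29, 5)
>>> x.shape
(29, 3, 2, 5)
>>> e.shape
(2, 2)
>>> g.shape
(23, 2, 3, 2)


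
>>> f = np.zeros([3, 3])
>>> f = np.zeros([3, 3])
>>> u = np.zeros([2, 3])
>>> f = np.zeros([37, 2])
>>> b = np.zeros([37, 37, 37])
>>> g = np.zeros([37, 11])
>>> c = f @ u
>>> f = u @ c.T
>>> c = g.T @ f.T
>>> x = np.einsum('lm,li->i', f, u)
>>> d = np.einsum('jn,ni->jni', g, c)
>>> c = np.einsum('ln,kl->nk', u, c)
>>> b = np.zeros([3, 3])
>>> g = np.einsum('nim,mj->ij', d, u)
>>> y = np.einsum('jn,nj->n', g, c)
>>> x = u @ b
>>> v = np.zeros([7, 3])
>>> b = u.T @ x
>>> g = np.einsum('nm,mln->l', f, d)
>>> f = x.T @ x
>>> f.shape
(3, 3)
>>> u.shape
(2, 3)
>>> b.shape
(3, 3)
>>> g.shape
(11,)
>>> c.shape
(3, 11)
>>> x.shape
(2, 3)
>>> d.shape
(37, 11, 2)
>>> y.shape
(3,)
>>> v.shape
(7, 3)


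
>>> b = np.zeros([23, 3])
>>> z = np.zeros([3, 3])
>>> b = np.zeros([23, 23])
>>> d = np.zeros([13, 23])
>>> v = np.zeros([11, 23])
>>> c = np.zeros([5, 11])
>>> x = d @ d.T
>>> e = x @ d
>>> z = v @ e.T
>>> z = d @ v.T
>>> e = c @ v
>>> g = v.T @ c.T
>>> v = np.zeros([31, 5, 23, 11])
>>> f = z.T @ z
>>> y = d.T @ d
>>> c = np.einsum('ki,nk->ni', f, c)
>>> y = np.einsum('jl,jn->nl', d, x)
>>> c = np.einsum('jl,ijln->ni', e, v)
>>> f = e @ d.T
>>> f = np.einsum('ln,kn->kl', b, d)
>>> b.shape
(23, 23)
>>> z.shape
(13, 11)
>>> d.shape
(13, 23)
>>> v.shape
(31, 5, 23, 11)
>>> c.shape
(11, 31)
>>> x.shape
(13, 13)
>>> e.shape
(5, 23)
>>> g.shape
(23, 5)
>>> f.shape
(13, 23)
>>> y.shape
(13, 23)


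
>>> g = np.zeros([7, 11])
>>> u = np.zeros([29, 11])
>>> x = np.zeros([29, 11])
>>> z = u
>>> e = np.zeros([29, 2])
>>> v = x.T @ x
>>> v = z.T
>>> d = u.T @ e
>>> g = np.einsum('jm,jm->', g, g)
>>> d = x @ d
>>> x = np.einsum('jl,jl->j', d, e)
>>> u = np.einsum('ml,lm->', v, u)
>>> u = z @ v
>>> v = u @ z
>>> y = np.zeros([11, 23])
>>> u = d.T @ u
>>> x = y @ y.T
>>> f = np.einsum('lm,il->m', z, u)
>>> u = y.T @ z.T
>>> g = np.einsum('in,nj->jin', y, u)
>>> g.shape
(29, 11, 23)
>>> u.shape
(23, 29)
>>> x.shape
(11, 11)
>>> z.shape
(29, 11)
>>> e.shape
(29, 2)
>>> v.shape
(29, 11)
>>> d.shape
(29, 2)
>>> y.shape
(11, 23)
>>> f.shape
(11,)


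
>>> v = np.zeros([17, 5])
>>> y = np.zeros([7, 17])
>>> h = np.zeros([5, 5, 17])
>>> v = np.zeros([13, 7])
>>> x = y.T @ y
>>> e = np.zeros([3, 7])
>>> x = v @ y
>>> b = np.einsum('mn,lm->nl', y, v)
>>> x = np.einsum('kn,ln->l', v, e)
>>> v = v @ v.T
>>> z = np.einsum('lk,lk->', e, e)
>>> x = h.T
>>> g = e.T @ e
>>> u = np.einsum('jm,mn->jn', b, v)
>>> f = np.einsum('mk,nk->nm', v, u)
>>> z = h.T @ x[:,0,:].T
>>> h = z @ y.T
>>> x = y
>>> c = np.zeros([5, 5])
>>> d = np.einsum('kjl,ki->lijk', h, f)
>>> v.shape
(13, 13)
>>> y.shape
(7, 17)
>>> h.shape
(17, 5, 7)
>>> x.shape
(7, 17)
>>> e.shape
(3, 7)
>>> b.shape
(17, 13)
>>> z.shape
(17, 5, 17)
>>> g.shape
(7, 7)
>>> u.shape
(17, 13)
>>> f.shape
(17, 13)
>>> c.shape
(5, 5)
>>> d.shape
(7, 13, 5, 17)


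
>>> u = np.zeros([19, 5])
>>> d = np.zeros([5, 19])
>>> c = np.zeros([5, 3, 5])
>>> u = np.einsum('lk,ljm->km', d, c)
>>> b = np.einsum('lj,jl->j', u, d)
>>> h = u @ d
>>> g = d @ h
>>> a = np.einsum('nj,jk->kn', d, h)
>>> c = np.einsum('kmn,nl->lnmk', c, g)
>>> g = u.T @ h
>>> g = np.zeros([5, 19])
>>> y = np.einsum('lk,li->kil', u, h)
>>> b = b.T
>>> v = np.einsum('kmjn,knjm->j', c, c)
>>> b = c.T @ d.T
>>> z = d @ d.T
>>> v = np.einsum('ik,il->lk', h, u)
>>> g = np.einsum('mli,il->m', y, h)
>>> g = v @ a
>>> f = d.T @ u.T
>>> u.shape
(19, 5)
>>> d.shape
(5, 19)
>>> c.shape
(19, 5, 3, 5)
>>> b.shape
(5, 3, 5, 5)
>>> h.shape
(19, 19)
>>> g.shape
(5, 5)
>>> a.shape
(19, 5)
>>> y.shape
(5, 19, 19)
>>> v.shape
(5, 19)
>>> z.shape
(5, 5)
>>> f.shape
(19, 19)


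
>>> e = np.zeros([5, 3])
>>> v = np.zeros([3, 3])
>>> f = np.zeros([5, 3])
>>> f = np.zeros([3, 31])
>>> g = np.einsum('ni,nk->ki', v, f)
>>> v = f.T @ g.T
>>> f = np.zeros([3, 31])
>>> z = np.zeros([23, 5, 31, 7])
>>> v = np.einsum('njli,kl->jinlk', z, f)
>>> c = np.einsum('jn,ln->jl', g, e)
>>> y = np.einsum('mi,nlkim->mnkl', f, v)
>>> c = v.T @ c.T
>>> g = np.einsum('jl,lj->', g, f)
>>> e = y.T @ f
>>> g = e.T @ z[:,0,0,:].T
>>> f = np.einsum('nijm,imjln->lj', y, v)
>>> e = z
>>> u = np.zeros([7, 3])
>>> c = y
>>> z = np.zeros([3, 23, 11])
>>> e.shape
(23, 5, 31, 7)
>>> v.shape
(5, 7, 23, 31, 3)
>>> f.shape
(31, 23)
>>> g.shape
(31, 5, 23, 23)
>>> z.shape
(3, 23, 11)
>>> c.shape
(3, 5, 23, 7)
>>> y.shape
(3, 5, 23, 7)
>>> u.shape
(7, 3)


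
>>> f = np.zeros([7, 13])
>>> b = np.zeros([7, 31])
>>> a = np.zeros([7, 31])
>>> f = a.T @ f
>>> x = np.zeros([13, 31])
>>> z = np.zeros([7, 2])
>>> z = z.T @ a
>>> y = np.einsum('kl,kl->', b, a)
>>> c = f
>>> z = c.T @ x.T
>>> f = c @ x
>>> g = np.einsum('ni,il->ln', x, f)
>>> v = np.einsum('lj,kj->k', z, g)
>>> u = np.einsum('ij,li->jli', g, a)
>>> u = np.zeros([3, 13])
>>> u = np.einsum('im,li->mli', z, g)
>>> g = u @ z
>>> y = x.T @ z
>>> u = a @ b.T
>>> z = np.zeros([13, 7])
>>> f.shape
(31, 31)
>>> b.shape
(7, 31)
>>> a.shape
(7, 31)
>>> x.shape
(13, 31)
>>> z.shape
(13, 7)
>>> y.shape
(31, 13)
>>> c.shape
(31, 13)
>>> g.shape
(13, 31, 13)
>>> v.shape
(31,)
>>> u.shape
(7, 7)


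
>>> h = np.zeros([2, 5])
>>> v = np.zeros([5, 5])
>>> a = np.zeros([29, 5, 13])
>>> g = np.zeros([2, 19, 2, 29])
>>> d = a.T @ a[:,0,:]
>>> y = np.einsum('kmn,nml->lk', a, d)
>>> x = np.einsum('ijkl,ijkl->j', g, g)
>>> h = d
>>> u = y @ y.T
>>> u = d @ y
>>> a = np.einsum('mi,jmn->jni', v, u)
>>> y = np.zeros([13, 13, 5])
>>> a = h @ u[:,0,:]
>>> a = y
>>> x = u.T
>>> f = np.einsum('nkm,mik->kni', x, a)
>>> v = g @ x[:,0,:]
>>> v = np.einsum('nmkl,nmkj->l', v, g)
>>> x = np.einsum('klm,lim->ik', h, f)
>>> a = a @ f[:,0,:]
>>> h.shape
(13, 5, 13)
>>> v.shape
(13,)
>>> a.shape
(13, 13, 13)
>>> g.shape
(2, 19, 2, 29)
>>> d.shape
(13, 5, 13)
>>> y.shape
(13, 13, 5)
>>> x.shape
(29, 13)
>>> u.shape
(13, 5, 29)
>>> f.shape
(5, 29, 13)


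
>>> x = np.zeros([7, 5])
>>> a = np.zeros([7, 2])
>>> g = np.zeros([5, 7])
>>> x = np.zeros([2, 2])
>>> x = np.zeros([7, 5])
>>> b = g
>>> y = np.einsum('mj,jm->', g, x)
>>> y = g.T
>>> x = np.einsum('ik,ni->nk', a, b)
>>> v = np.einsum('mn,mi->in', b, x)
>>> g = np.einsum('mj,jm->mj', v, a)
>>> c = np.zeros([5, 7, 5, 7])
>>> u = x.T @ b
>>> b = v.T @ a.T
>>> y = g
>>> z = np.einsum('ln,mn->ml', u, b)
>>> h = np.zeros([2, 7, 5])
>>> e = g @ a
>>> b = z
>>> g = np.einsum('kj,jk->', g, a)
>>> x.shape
(5, 2)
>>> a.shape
(7, 2)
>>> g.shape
()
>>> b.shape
(7, 2)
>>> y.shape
(2, 7)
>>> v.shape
(2, 7)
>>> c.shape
(5, 7, 5, 7)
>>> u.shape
(2, 7)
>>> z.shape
(7, 2)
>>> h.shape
(2, 7, 5)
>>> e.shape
(2, 2)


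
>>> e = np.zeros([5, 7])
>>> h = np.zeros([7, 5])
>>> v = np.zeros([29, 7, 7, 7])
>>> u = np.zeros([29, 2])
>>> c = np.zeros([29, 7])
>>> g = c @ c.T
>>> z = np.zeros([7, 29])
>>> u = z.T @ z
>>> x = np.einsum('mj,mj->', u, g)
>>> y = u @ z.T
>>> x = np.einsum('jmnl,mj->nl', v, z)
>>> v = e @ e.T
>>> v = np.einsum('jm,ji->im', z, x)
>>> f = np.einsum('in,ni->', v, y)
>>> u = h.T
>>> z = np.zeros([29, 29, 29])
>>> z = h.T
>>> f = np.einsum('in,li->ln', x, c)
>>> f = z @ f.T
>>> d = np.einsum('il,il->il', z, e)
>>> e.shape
(5, 7)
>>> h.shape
(7, 5)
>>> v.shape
(7, 29)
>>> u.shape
(5, 7)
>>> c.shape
(29, 7)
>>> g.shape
(29, 29)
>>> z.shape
(5, 7)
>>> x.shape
(7, 7)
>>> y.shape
(29, 7)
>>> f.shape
(5, 29)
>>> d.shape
(5, 7)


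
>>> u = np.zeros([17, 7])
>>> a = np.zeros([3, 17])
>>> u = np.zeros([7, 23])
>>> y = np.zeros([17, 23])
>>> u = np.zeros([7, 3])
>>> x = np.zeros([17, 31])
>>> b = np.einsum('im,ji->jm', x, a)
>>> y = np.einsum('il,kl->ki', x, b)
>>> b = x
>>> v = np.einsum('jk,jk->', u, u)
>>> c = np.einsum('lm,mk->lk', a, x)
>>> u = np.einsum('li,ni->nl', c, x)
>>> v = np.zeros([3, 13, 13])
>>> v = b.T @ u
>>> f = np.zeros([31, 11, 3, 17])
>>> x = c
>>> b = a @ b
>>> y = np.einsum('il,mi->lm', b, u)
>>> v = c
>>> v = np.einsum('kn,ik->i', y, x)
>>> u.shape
(17, 3)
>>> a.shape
(3, 17)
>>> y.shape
(31, 17)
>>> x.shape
(3, 31)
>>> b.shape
(3, 31)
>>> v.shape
(3,)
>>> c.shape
(3, 31)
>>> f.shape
(31, 11, 3, 17)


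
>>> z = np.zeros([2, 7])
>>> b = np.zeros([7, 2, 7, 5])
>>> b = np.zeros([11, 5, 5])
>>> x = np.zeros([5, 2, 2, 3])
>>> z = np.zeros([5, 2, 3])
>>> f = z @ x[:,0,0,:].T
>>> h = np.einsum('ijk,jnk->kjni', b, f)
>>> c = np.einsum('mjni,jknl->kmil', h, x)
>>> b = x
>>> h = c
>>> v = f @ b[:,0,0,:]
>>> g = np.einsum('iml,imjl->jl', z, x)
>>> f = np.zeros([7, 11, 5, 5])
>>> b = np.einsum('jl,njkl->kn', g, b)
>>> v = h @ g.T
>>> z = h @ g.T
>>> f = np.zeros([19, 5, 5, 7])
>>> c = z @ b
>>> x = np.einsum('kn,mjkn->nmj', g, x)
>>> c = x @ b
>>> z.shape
(2, 5, 11, 2)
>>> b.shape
(2, 5)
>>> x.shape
(3, 5, 2)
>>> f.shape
(19, 5, 5, 7)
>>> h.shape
(2, 5, 11, 3)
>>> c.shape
(3, 5, 5)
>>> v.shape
(2, 5, 11, 2)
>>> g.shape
(2, 3)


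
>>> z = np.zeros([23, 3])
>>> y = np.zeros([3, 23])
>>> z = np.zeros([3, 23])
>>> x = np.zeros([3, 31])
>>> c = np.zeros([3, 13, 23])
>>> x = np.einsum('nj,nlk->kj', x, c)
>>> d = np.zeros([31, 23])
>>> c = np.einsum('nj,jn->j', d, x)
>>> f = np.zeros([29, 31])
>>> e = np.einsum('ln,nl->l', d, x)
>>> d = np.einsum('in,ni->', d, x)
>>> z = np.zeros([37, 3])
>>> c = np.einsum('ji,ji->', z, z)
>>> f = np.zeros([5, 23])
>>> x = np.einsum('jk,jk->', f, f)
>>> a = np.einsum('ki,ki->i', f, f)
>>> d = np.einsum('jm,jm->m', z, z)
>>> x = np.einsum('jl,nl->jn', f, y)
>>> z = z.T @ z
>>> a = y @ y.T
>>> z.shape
(3, 3)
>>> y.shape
(3, 23)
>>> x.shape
(5, 3)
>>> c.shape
()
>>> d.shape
(3,)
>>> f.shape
(5, 23)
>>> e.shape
(31,)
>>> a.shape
(3, 3)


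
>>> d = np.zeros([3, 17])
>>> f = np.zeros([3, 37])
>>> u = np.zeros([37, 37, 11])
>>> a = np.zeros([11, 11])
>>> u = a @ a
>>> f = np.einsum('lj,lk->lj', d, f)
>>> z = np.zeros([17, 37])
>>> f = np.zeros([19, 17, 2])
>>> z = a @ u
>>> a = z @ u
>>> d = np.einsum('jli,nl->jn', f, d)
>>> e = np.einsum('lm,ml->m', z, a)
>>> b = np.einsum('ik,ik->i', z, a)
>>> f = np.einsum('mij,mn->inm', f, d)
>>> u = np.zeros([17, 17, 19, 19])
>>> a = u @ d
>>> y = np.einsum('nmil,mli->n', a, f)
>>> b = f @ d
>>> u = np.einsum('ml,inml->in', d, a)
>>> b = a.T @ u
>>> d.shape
(19, 3)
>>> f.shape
(17, 3, 19)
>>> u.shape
(17, 17)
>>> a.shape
(17, 17, 19, 3)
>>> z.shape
(11, 11)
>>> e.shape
(11,)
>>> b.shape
(3, 19, 17, 17)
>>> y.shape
(17,)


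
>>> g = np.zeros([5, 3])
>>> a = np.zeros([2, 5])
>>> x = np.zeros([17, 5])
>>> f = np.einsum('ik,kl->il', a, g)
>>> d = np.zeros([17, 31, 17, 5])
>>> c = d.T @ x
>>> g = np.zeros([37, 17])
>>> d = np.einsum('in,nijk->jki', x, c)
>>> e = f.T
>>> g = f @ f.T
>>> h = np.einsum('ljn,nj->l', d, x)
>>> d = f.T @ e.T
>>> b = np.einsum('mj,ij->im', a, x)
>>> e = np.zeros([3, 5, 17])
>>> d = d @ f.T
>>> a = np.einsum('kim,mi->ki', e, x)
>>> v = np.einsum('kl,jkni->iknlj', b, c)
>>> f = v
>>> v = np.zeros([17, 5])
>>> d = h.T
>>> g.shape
(2, 2)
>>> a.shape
(3, 5)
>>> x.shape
(17, 5)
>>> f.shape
(5, 17, 31, 2, 5)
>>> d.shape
(31,)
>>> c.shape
(5, 17, 31, 5)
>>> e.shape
(3, 5, 17)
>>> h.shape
(31,)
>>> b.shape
(17, 2)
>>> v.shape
(17, 5)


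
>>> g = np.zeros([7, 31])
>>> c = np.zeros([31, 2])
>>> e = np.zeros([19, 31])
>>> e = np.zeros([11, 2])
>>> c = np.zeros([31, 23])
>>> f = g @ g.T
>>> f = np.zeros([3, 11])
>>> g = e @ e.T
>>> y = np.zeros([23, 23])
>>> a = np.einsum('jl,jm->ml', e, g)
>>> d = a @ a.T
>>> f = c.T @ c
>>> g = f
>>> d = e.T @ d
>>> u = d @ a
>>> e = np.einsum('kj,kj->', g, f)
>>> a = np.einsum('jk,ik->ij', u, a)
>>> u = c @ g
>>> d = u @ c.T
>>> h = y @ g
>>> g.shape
(23, 23)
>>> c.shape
(31, 23)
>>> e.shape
()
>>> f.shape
(23, 23)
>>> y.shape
(23, 23)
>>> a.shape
(11, 2)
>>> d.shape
(31, 31)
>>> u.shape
(31, 23)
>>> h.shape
(23, 23)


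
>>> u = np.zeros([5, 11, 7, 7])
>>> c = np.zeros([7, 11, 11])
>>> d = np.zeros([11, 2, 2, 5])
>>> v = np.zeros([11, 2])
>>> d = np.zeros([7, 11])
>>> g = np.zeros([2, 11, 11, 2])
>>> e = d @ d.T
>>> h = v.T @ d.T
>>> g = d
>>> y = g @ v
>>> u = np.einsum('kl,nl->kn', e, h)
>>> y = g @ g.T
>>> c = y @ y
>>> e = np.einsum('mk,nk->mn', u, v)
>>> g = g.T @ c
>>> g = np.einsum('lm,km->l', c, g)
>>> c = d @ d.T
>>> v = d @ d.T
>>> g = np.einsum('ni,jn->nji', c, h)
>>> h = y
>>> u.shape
(7, 2)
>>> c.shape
(7, 7)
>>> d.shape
(7, 11)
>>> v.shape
(7, 7)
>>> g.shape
(7, 2, 7)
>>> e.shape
(7, 11)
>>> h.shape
(7, 7)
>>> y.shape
(7, 7)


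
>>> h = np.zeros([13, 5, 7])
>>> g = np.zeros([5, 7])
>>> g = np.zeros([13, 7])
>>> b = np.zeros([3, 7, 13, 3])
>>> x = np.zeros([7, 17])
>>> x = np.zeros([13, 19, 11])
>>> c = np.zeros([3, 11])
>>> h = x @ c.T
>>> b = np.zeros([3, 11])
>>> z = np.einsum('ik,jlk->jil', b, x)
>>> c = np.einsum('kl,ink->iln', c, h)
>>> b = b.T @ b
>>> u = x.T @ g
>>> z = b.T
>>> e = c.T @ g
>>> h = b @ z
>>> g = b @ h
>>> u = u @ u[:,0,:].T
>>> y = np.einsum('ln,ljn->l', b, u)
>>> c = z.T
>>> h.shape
(11, 11)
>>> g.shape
(11, 11)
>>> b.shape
(11, 11)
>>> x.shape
(13, 19, 11)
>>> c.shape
(11, 11)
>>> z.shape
(11, 11)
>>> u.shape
(11, 19, 11)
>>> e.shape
(19, 11, 7)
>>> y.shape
(11,)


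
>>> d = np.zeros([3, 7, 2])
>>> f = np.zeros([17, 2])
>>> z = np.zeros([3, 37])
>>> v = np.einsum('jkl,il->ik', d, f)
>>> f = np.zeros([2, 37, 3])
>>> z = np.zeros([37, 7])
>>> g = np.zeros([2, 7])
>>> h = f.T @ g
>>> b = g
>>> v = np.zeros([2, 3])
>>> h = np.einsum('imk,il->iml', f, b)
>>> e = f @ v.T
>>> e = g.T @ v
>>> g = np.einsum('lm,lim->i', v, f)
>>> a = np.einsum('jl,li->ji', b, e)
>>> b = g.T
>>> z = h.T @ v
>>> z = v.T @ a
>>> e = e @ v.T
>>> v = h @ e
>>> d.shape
(3, 7, 2)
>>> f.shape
(2, 37, 3)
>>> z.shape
(3, 3)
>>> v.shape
(2, 37, 2)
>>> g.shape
(37,)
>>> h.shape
(2, 37, 7)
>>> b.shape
(37,)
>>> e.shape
(7, 2)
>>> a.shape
(2, 3)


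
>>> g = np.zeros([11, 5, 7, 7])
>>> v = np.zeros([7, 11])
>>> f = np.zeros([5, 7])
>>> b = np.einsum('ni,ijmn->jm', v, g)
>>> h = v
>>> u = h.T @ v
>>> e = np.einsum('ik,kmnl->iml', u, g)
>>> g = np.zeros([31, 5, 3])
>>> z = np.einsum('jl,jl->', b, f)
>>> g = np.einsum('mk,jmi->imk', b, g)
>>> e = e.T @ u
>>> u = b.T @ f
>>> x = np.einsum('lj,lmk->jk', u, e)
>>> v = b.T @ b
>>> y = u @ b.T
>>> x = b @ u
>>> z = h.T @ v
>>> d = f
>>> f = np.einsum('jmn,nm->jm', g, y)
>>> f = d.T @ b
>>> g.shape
(3, 5, 7)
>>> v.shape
(7, 7)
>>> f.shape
(7, 7)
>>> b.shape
(5, 7)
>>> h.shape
(7, 11)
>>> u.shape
(7, 7)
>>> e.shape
(7, 5, 11)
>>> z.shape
(11, 7)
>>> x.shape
(5, 7)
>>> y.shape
(7, 5)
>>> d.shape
(5, 7)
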